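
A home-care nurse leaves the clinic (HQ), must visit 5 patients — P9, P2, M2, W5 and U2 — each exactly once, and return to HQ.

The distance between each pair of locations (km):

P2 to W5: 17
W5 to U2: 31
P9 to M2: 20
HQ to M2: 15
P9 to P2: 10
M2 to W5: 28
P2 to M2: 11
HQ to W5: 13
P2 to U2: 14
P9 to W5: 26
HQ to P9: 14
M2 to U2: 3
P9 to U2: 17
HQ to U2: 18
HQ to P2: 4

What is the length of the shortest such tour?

74 km — the shortest possible round trip.

HQ-P9-P2-M2-W5-U2-HQ: 14+10+11+28+31+18 = 112
HQ-P9-P2-M2-U2-W5-HQ: 14+10+11+3+31+13 = 82
HQ-P9-P2-W5-M2-U2-HQ: 14+10+17+28+3+18 = 90
HQ-P9-P2-W5-U2-M2-HQ: 14+10+17+31+3+15 = 90
HQ-P9-P2-U2-M2-W5-HQ: 14+10+14+3+28+13 = 82
HQ-P9-P2-U2-W5-M2-HQ: 14+10+14+31+28+15 = 112
HQ-P9-M2-P2-W5-U2-HQ: 14+20+11+17+31+18 = 111
HQ-P9-M2-P2-U2-W5-HQ: 14+20+11+14+31+13 = 103
HQ-P9-M2-W5-P2-U2-HQ: 14+20+28+17+14+18 = 111
HQ-P9-M2-W5-U2-P2-HQ: 14+20+28+31+14+4 = 111
HQ-P9-M2-U2-P2-W5-HQ: 14+20+3+14+17+13 = 81
HQ-P9-M2-U2-W5-P2-HQ: 14+20+3+31+17+4 = 89
HQ-P9-W5-P2-M2-U2-HQ: 14+26+17+11+3+18 = 89
HQ-P9-W5-P2-U2-M2-HQ: 14+26+17+14+3+15 = 89
… (46 more)
HQ-P2-M2-U2-P9-W5-HQ: 4+11+3+17+26+13 = 74  ← best
The minimum is 74.
One optimal route: HQ → P2 → M2 → U2 → P9 → W5 → HQ (or its reverse).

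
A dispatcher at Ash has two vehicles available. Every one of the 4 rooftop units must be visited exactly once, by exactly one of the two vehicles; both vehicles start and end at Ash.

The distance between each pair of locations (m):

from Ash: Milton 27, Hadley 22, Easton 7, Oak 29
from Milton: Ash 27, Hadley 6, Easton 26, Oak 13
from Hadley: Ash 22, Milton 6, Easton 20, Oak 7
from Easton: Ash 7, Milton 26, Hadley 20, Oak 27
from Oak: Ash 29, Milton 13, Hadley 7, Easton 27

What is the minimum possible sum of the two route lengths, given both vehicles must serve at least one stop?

Try each way of splitting the stops between the two vehicles (each non-empty) and, for each split, find the best tour for each vehicle:
  {Milton} + {Hadley, Easton, Oak}: 54 + 63 = 117
  {Hadley} + {Milton, Easton, Oak}: 44 + 74 = 118
  {Milton, Hadley} + {Easton, Oak}: 55 + 63 = 118
  {Easton} + {Milton, Hadley, Oak}: 14 + 69 = 83
  {Milton, Easton} + {Hadley, Oak}: 60 + 58 = 118
  {Hadley, Easton} + {Milton, Oak}: 49 + 69 = 118
  … (7 splits in total)
Best: vehicle 1 Ash → Easton → Ash = 14; vehicle 2 Ash → Milton → Hadley → Oak → Ash = 69; combined 83.

Minimum combined distance: 83 m.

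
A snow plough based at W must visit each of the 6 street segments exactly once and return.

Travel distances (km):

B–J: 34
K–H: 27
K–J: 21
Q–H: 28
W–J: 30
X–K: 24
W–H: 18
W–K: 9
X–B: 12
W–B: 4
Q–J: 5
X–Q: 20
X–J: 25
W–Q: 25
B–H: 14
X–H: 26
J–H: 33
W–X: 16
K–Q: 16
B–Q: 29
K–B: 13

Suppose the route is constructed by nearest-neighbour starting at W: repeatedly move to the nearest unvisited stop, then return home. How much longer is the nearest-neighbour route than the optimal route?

W: B=4, K=9, X=16, H=18, Q=25, J=30 ⇒ B
B: X=12, K=13, H=14, Q=29, J=34 ⇒ X
X: Q=20, K=24, J=25, H=26 ⇒ Q
Q: J=5, K=16, H=28 ⇒ J
J: K=21, H=33 ⇒ K
K: H=27 ⇒ H
NN route W → B → X → Q → J → K → H → W costs 107.
Optimal: W → K → Q → J → X → B → H → W costs 99 (by enumerating all 360 distinct tours).
Excess = 107 − 99 = 8.

Excess over optimum: 8 km.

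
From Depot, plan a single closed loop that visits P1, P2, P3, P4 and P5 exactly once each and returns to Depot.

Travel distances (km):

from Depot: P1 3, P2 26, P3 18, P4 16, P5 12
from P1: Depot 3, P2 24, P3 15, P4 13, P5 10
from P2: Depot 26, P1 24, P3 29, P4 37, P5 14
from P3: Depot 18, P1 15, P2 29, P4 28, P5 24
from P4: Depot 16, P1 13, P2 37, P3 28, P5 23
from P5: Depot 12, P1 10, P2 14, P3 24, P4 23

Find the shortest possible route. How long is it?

99 km — the shortest possible round trip.

Depot-P1-P2-P3-P4-P5-Depot: 3+24+29+28+23+12 = 119
Depot-P1-P2-P3-P5-P4-Depot: 3+24+29+24+23+16 = 119
Depot-P1-P2-P4-P3-P5-Depot: 3+24+37+28+24+12 = 128
Depot-P1-P2-P4-P5-P3-Depot: 3+24+37+23+24+18 = 129
Depot-P1-P2-P5-P3-P4-Depot: 3+24+14+24+28+16 = 109
Depot-P1-P2-P5-P4-P3-Depot: 3+24+14+23+28+18 = 110
Depot-P1-P3-P2-P4-P5-Depot: 3+15+29+37+23+12 = 119
Depot-P1-P3-P2-P5-P4-Depot: 3+15+29+14+23+16 = 100
Depot-P1-P3-P4-P2-P5-Depot: 3+15+28+37+14+12 = 109
Depot-P1-P3-P4-P5-P2-Depot: 3+15+28+23+14+26 = 109
Depot-P1-P3-P5-P2-P4-Depot: 3+15+24+14+37+16 = 109
Depot-P1-P3-P5-P4-P2-Depot: 3+15+24+23+37+26 = 128
Depot-P1-P4-P2-P3-P5-Depot: 3+13+37+29+24+12 = 118
Depot-P1-P4-P2-P5-P3-Depot: 3+13+37+14+24+18 = 109
… (46 more)
Depot-P1-P4-P3-P2-P5-Depot: 3+13+28+29+14+12 = 99  ← best
The minimum is 99.
One optimal route: Depot → P1 → P4 → P3 → P2 → P5 → Depot (or its reverse).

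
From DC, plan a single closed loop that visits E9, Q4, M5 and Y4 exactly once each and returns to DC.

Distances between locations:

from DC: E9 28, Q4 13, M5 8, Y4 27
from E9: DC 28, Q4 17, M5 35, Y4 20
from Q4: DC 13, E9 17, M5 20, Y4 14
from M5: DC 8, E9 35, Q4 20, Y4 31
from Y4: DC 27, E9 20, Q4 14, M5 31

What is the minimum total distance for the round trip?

DC → E9 → Q4 → M5 → Y4 → DC: 28+17+20+31+27 = 123
DC → E9 → Q4 → Y4 → M5 → DC: 28+17+14+31+8 = 98
DC → E9 → M5 → Q4 → Y4 → DC: 28+35+20+14+27 = 124
DC → E9 → M5 → Y4 → Q4 → DC: 28+35+31+14+13 = 121
DC → E9 → Y4 → Q4 → M5 → DC: 28+20+14+20+8 = 90
DC → E9 → Y4 → M5 → Q4 → DC: 28+20+31+20+13 = 112
DC → Q4 → E9 → M5 → Y4 → DC: 13+17+35+31+27 = 123
DC → Q4 → E9 → Y4 → M5 → DC: 13+17+20+31+8 = 89
DC → Q4 → M5 → E9 → Y4 → DC: 13+20+35+20+27 = 115
DC → Q4 → Y4 → E9 → M5 → DC: 13+14+20+35+8 = 90
DC → M5 → E9 → Q4 → Y4 → DC: 8+35+17+14+27 = 101
DC → M5 → Q4 → E9 → Y4 → DC: 8+20+17+20+27 = 92
The minimum is 89.
One optimal route: DC → Q4 → E9 → Y4 → M5 → DC (or its reverse).

89 — the shortest possible round trip.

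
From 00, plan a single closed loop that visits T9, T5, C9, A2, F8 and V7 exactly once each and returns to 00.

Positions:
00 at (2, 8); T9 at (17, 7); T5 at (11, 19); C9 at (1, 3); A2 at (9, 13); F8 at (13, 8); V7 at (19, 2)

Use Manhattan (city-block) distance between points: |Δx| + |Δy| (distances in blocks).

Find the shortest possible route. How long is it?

With 6 stops there are 6!/2 = 360 distinct round trips (a route and its reverse cost the same).
00-T9-T5-C9-A2-F8-V7-00: 16+18+26+18+9+12+23 = 122
00-T9-T5-C9-A2-V7-F8-00: 16+18+26+18+21+12+11 = 122
00-T9-T5-C9-F8-A2-V7-00: 16+18+26+17+9+21+23 = 130
00-T9-T5-C9-F8-V7-A2-00: 16+18+26+17+12+21+12 = 122
00-T9-T5-C9-V7-A2-F8-00: 16+18+26+19+21+9+11 = 120
00-T9-T5-C9-V7-F8-A2-00: 16+18+26+19+12+9+12 = 112
00-T9-T5-A2-C9-F8-V7-00: 16+18+8+18+17+12+23 = 112
00-T9-T5-A2-C9-V7-F8-00: 16+18+8+18+19+12+11 = 102
… (352 more)
00-C9-V7-T9-F8-T5-A2-00: 6+19+7+5+13+8+12 = 70  ← best
The minimum is 70.
One optimal route: 00 → C9 → V7 → T9 → F8 → T5 → A2 → 00 (or its reverse).

Shortest round trip = 70 blocks.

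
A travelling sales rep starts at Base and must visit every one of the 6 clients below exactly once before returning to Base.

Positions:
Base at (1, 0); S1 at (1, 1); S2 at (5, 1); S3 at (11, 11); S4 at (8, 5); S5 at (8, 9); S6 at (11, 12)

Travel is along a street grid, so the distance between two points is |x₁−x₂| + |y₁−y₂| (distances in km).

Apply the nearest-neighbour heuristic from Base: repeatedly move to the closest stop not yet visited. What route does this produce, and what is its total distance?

From Base: distances to unvisited — S1=1, S2=5, S4=12, S5=16, S3=21, S6=22. Nearest is S1 (1).
From S1: distances to unvisited — S2=4, S4=11, S5=15, S3=20, S6=21. Nearest is S2 (4).
From S2: distances to unvisited — S4=7, S5=11, S3=16, S6=17. Nearest is S4 (7).
From S4: distances to unvisited — S5=4, S3=9, S6=10. Nearest is S5 (4).
From S5: distances to unvisited — S3=5, S6=6. Nearest is S3 (5).
From S3: distances to unvisited — S6=1. Nearest is S6 (1).
Return S6→Base: 22.
Total = 1 + 4 + 7 + 4 + 5 + 1 + 22 = 44.

Nearest-neighbour total = 44 km; route Base → S1 → S2 → S4 → S5 → S3 → S6 → Base.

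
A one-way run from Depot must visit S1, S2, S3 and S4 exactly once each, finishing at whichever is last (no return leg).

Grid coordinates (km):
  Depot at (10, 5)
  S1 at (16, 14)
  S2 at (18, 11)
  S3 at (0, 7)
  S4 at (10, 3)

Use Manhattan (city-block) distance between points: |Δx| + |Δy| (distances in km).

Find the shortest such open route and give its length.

Minimum one-way distance = 43 km.

There are 4! = 24 possible orderings.
Depot→S1→S2→S3→S4: 15+5+22+14 = 56
Depot→S1→S2→S4→S3: 15+5+16+14 = 50
Depot→S1→S3→S2→S4: 15+23+22+16 = 76
Depot→S1→S3→S4→S2: 15+23+14+16 = 68
Depot→S1→S4→S2→S3: 15+17+16+22 = 70
Depot→S1→S4→S3→S2: 15+17+14+22 = 68
Depot→S2→S1→S3→S4: 14+5+23+14 = 56
Depot→S2→S1→S4→S3: 14+5+17+14 = 50
Depot→S2→S3→S1→S4: 14+22+23+17 = 76
Depot→S2→S3→S4→S1: 14+22+14+17 = 67
Depot→S2→S4→S1→S3: 14+16+17+23 = 70
Depot→S2→S4→S3→S1: 14+16+14+23 = 67
Depot→S3→S1→S2→S4: 12+23+5+16 = 56
Depot→S3→S1→S4→S2: 12+23+17+16 = 68
… (10 more)
Depot→S4→S3→S2→S1: 2+14+22+5 = 43  ← best
The minimum is 43.
One shortest path: Depot → S4 → S3 → S2 → S1.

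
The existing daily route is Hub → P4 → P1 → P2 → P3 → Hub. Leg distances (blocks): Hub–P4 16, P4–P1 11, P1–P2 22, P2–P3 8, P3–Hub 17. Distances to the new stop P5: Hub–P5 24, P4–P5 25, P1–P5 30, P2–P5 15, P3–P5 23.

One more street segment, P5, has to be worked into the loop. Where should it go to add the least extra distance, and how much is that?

Insertion cost between consecutive stops i–j is d(i,P5) + d(P5,j) − d(i,j):
  between Hub and P4: 24 + 25 − 16 = 33
  between P4 and P1: 25 + 30 − 11 = 44
  between P1 and P2: 30 + 15 − 22 = 23
  between P2 and P3: 15 + 23 − 8 = 30
  between P3 and Hub: 23 + 24 − 17 = 30
Cheapest insertion is between P1 and P2, adding 23.
New total = 74 + 23 = 97.

Minimum extra distance: 23 blocks, inserting P5 between P1 and P2.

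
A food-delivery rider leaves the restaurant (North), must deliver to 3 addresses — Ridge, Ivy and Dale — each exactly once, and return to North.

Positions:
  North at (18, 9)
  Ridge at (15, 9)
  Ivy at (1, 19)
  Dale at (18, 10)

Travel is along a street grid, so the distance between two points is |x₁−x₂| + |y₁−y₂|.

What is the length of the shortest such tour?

Minimum total distance: 54.

With 3 stops there are 3!/2 = 3 distinct round trips (a route and its reverse cost the same).
North - Ridge - Ivy - Dale - North: 3+24+26+1 = 54
North - Ridge - Dale - Ivy - North: 3+4+26+27 = 60
North - Ivy - Ridge - Dale - North: 27+24+4+1 = 56
The minimum is 54.
One optimal route: North → Ridge → Ivy → Dale → North (or its reverse).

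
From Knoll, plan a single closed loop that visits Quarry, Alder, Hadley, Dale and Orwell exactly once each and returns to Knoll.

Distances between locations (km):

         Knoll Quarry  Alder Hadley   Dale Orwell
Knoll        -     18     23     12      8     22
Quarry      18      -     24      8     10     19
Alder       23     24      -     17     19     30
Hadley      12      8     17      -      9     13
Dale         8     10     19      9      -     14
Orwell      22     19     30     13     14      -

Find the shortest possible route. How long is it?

89 km — the shortest possible round trip.

There are 60 distinct closed tours to check (reversals are equivalent).
Knoll→Quarry→Alder→Hadley→Dale→Orwell→Knoll: 18+24+17+9+14+22 = 104
Knoll→Quarry→Alder→Hadley→Orwell→Dale→Knoll: 18+24+17+13+14+8 = 94
Knoll→Quarry→Alder→Dale→Hadley→Orwell→Knoll: 18+24+19+9+13+22 = 105
Knoll→Quarry→Alder→Dale→Orwell→Hadley→Knoll: 18+24+19+14+13+12 = 100
Knoll→Quarry→Alder→Orwell→Hadley→Dale→Knoll: 18+24+30+13+9+8 = 102
Knoll→Quarry→Alder→Orwell→Dale→Hadley→Knoll: 18+24+30+14+9+12 = 107
Knoll→Quarry→Hadley→Alder→Dale→Orwell→Knoll: 18+8+17+19+14+22 = 98
Knoll→Quarry→Hadley→Alder→Orwell→Dale→Knoll: 18+8+17+30+14+8 = 95
Knoll→Quarry→Hadley→Dale→Alder→Orwell→Knoll: 18+8+9+19+30+22 = 106
Knoll→Quarry→Hadley→Dale→Orwell→Alder→Knoll: 18+8+9+14+30+23 = 102
Knoll→Quarry→Hadley→Orwell→Alder→Dale→Knoll: 18+8+13+30+19+8 = 96
Knoll→Quarry→Hadley→Orwell→Dale→Alder→Knoll: 18+8+13+14+19+23 = 95
Knoll→Quarry→Dale→Alder→Hadley→Orwell→Knoll: 18+10+19+17+13+22 = 99
Knoll→Quarry→Dale→Alder→Orwell→Hadley→Knoll: 18+10+19+30+13+12 = 102
… (46 more)
Knoll→Alder→Hadley→Quarry→Orwell→Dale→Knoll: 23+17+8+19+14+8 = 89  ← best
The minimum is 89.
One optimal route: Knoll → Alder → Hadley → Quarry → Orwell → Dale → Knoll (or its reverse).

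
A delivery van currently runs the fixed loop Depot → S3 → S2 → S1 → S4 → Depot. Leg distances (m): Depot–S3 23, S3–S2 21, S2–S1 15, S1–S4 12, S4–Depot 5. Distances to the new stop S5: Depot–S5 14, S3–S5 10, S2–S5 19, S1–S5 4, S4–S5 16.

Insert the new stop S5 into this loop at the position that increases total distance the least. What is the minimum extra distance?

+1 m — insert S5 between Depot and S3.

Insertion cost between consecutive stops i–j is d(i,S5) + d(S5,j) − d(i,j):
  between Depot and S3: 14 + 10 − 23 = 1
  between S3 and S2: 10 + 19 − 21 = 8
  between S2 and S1: 19 + 4 − 15 = 8
  between S1 and S4: 4 + 16 − 12 = 8
  between S4 and Depot: 16 + 14 − 5 = 25
Cheapest insertion is between Depot and S3, adding 1.
New total = 76 + 1 = 77.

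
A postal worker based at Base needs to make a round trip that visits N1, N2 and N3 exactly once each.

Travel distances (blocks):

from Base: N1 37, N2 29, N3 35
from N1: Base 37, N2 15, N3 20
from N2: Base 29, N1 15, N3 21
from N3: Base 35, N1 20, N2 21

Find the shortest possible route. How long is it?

Minimum total distance: 99 blocks.

With 3 stops there are 3!/2 = 3 distinct round trips (a route and its reverse cost the same).
Base-N1-N2-N3-Base: 37+15+21+35 = 108
Base-N1-N3-N2-Base: 37+20+21+29 = 107
Base-N2-N1-N3-Base: 29+15+20+35 = 99
The minimum is 99.
One optimal route: Base → N2 → N1 → N3 → Base (or its reverse).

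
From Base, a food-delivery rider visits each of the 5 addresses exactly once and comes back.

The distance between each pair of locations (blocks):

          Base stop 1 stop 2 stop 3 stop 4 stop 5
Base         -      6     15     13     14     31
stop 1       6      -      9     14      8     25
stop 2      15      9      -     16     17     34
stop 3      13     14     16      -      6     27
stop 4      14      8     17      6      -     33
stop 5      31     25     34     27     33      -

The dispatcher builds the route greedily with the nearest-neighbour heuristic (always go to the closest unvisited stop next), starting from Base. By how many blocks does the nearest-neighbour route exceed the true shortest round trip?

The nearest-neighbour route is 5 blocks longer than optimal.

From Base: stop 1=6, stop 3=13, stop 4=14, stop 2=15, stop 5=31 → choose stop 1 (6).
From stop 1: stop 4=8, stop 2=9, stop 3=14, stop 5=25 → choose stop 4 (8).
From stop 4: stop 3=6, stop 2=17, stop 5=33 → choose stop 3 (6).
From stop 3: stop 2=16, stop 5=27 → choose stop 2 (16).
From stop 2: stop 5=34 → choose stop 5 (34).
NN route Base → stop 1 → stop 4 → stop 3 → stop 2 → stop 5 → Base costs 101.
Optimal: Base → stop 1 → stop 2 → stop 4 → stop 3 → stop 5 → Base costs 96 (by enumerating all 60 distinct tours).
Excess = 101 − 96 = 5.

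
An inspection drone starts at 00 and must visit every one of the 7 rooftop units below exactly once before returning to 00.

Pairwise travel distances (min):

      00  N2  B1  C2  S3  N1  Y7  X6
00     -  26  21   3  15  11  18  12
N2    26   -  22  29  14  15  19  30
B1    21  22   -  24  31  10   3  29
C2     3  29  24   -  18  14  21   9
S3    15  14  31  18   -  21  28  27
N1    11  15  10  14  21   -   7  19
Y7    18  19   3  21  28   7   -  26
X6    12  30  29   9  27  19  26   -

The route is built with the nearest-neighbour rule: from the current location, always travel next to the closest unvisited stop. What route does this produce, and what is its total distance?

At 00 the remaining stops are C2 3, N1 11, X6 12, S3 15, Y7 18, B1 21, N2 26; go to C2.
At C2 the remaining stops are X6 9, N1 14, S3 18, Y7 21, B1 24, N2 29; go to X6.
At X6 the remaining stops are N1 19, Y7 26, S3 27, B1 29, N2 30; go to N1.
At N1 the remaining stops are Y7 7, B1 10, N2 15, S3 21; go to Y7.
At Y7 the remaining stops are B1 3, N2 19, S3 28; go to B1.
At B1 the remaining stops are N2 22, S3 31; go to N2.
At N2 the remaining stops are S3 14; go to S3.
Return S3→00: 15.
Total = 3 + 9 + 19 + 7 + 3 + 22 + 14 + 15 = 92.

92 min along 00 → C2 → X6 → N1 → Y7 → B1 → N2 → S3 → 00.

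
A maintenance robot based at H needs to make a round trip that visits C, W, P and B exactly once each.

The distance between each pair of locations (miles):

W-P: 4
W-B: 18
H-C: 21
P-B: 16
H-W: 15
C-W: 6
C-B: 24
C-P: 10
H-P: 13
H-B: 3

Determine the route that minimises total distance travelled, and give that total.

H-C-W-P-B-H: 21+6+4+16+3 = 50
H-C-W-B-P-H: 21+6+18+16+13 = 74
H-C-P-W-B-H: 21+10+4+18+3 = 56
H-C-P-B-W-H: 21+10+16+18+15 = 80
H-C-B-W-P-H: 21+24+18+4+13 = 80
H-C-B-P-W-H: 21+24+16+4+15 = 80
H-W-C-P-B-H: 15+6+10+16+3 = 50
H-W-C-B-P-H: 15+6+24+16+13 = 74
H-W-P-C-B-H: 15+4+10+24+3 = 56
H-W-B-C-P-H: 15+18+24+10+13 = 80
H-P-C-W-B-H: 13+10+6+18+3 = 50
H-P-W-C-B-H: 13+4+6+24+3 = 50
The minimum is 50.
One optimal route: H → C → W → P → B → H (or its reverse).

Minimum total distance: 50 miles.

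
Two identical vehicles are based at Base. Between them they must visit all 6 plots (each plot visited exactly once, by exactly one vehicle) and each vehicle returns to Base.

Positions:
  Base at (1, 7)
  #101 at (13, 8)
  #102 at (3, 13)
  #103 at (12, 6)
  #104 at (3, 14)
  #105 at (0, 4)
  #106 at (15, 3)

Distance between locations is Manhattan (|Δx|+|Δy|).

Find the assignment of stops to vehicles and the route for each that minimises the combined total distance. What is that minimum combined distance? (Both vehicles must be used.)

Try each way of splitting the stops between the two vehicles (each non-empty) and, for each split, find the best tour for each vehicle:
  {#101} + {#102, #103, #104, #105, #106}: 26 + 52 = 78
  {#102} + {#101, #103, #104, #105, #106}: 16 + 54 = 70
  {#101, #102} + {#103, #104, #105, #106}: 36 + 52 = 88
  {#103} + {#101, #102, #104, #105, #106}: 24 + 52 = 76
  {#101, #103} + {#102, #104, #105, #106}: 28 + 52 = 80
  {#102, #103} + {#101, #104, #105, #106}: 36 + 52 = 88
  … (31 splits in total)
  {#105} + {#101, #102, #103, #104, #106}: 8 + 50 = 58  ← best
Best: vehicle 1 Base → #105 → Base = 8; vehicle 2 Base → #102 → #104 → #101 → #106 → #103 → Base = 50; combined 58.

58 — the smallest possible combined total.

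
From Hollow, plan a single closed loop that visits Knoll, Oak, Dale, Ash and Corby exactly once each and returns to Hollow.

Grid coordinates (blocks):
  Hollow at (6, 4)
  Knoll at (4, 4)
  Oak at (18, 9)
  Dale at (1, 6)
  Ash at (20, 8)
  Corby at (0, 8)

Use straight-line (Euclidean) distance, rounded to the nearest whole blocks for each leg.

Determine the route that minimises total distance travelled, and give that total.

43 blocks — the shortest possible round trip.

With 5 stops there are 5!/2 = 60 distinct round trips (a route and its reverse cost the same).
Hollow→Knoll→Oak→Dale→Ash→Corby→Hollow: 2+15+17+19+20+7 = 80
Hollow→Knoll→Oak→Dale→Corby→Ash→Hollow: 2+15+17+2+20+15 = 71
Hollow→Knoll→Oak→Ash→Dale→Corby→Hollow: 2+15+2+19+2+7 = 47
Hollow→Knoll→Oak→Ash→Corby→Dale→Hollow: 2+15+2+20+2+5 = 46
Hollow→Knoll→Oak→Corby→Dale→Ash→Hollow: 2+15+18+2+19+15 = 71
Hollow→Knoll→Oak→Corby→Ash→Dale→Hollow: 2+15+18+20+19+5 = 79
Hollow→Knoll→Dale→Oak→Ash→Corby→Hollow: 2+4+17+2+20+7 = 52
Hollow→Knoll→Dale→Oak→Corby→Ash→Hollow: 2+4+17+18+20+15 = 76
Hollow→Knoll→Dale→Ash→Oak→Corby→Hollow: 2+4+19+2+18+7 = 52
Hollow→Knoll→Dale→Ash→Corby→Oak→Hollow: 2+4+19+20+18+13 = 76
Hollow→Knoll→Dale→Corby→Oak→Ash→Hollow: 2+4+2+18+2+15 = 43
Hollow→Knoll→Dale→Corby→Ash→Oak→Hollow: 2+4+2+20+2+13 = 43
Hollow→Knoll→Ash→Oak→Dale→Corby→Hollow: 2+16+2+17+2+7 = 46
Hollow→Knoll→Ash→Oak→Corby→Dale→Hollow: 2+16+2+18+2+5 = 45
… (46 more)
The minimum is 43.
One optimal route: Hollow → Knoll → Dale → Corby → Oak → Ash → Hollow (or its reverse).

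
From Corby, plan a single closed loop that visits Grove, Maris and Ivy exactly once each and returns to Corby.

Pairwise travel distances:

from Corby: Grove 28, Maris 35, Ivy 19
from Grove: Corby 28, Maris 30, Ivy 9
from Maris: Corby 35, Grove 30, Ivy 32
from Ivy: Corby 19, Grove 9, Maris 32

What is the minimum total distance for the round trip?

With 3 stops there are 3!/2 = 3 distinct round trips (a route and its reverse cost the same).
Corby - Grove - Maris - Ivy - Corby: 28+30+32+19 = 109
Corby - Grove - Ivy - Maris - Corby: 28+9+32+35 = 104
Corby - Maris - Grove - Ivy - Corby: 35+30+9+19 = 93
The minimum is 93.
One optimal route: Corby → Maris → Grove → Ivy → Corby (or its reverse).

93 — the shortest possible round trip.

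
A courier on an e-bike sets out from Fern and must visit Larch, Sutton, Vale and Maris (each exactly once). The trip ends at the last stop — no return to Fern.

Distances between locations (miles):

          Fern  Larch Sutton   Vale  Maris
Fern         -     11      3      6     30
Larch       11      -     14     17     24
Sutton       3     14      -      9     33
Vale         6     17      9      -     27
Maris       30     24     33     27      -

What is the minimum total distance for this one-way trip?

There are 4! = 24 possible orderings.
Fern→Larch→Sutton→Vale→Maris: 11+14+9+27 = 61
Fern→Larch→Sutton→Maris→Vale: 11+14+33+27 = 85
Fern→Larch→Vale→Sutton→Maris: 11+17+9+33 = 70
Fern→Larch→Vale→Maris→Sutton: 11+17+27+33 = 88
Fern→Larch→Maris→Sutton→Vale: 11+24+33+9 = 77
Fern→Larch→Maris→Vale→Sutton: 11+24+27+9 = 71
Fern→Sutton→Larch→Vale→Maris: 3+14+17+27 = 61
Fern→Sutton→Larch→Maris→Vale: 3+14+24+27 = 68
Fern→Sutton→Vale→Larch→Maris: 3+9+17+24 = 53
Fern→Sutton→Vale→Maris→Larch: 3+9+27+24 = 63
Fern→Sutton→Maris→Larch→Vale: 3+33+24+17 = 77
Fern→Sutton→Maris→Vale→Larch: 3+33+27+17 = 80
Fern→Vale→Larch→Sutton→Maris: 6+17+14+33 = 70
Fern→Vale→Larch→Maris→Sutton: 6+17+24+33 = 80
… (10 more)
The minimum is 53.
One shortest path: Fern → Sutton → Vale → Larch → Maris.

53 miles — the minimum one-way total.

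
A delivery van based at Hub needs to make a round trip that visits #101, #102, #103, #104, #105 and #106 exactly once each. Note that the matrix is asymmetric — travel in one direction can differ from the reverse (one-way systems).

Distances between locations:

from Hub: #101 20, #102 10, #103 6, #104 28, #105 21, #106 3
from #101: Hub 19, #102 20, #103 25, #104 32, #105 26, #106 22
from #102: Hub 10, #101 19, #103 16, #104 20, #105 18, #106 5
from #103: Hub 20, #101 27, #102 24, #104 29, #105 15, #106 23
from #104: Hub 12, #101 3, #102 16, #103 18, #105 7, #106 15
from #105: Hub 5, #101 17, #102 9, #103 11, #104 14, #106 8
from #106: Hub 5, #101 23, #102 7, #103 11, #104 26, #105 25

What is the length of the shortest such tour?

68 — the shortest possible round trip.

Hub - #101 - #102 - #103 - #104 - #105 - #106 - Hub: 20+20+16+29+7+8+5 = 105
Hub - #101 - #102 - #103 - #104 - #106 - #105 - Hub: 20+20+16+29+15+25+5 = 130
Hub - #101 - #102 - #103 - #105 - #104 - #106 - Hub: 20+20+16+15+14+15+5 = 105
Hub - #101 - #102 - #103 - #105 - #106 - #104 - Hub: 20+20+16+15+8+26+12 = 117
Hub - #101 - #102 - #103 - #106 - #104 - #105 - Hub: 20+20+16+23+26+7+5 = 117
Hub - #101 - #102 - #103 - #106 - #105 - #104 - Hub: 20+20+16+23+25+14+12 = 130
Hub - #101 - #102 - #104 - #103 - #105 - #106 - Hub: 20+20+20+18+15+8+5 = 106
Hub - #101 - #102 - #104 - #103 - #106 - #105 - Hub: 20+20+20+18+23+25+5 = 131
… (712 more)
Hub - #103 - #105 - #104 - #101 - #102 - #106 - Hub: 6+15+14+3+20+5+5 = 68  ← best
The minimum is 68.
One optimal route: Hub → #103 → #105 → #104 → #101 → #102 → #106 → Hub.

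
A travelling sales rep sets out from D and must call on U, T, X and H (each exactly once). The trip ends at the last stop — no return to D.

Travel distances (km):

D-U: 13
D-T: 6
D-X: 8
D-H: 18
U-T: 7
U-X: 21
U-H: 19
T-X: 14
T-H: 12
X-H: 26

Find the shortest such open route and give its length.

Shortest open route: 48 km.

There are 4! = 24 possible orderings.
D → U → T → X → H: 13+7+14+26 = 60
D → U → T → H → X: 13+7+12+26 = 58
D → U → X → T → H: 13+21+14+12 = 60
D → U → X → H → T: 13+21+26+12 = 72
D → U → H → T → X: 13+19+12+14 = 58
D → U → H → X → T: 13+19+26+14 = 72
D → T → U → X → H: 6+7+21+26 = 60
D → T → U → H → X: 6+7+19+26 = 58
D → T → X → U → H: 6+14+21+19 = 60
D → T → X → H → U: 6+14+26+19 = 65
D → T → H → U → X: 6+12+19+21 = 58
D → T → H → X → U: 6+12+26+21 = 65
D → X → U → T → H: 8+21+7+12 = 48
D → X → U → H → T: 8+21+19+12 = 60
… (10 more)
The minimum is 48.
One shortest path: D → X → U → T → H.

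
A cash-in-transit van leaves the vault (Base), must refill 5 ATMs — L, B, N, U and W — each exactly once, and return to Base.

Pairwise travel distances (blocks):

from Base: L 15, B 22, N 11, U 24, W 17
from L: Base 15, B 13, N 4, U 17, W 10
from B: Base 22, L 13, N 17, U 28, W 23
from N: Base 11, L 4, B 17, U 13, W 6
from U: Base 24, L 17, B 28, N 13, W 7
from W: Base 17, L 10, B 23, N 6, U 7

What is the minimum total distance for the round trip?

Shortest round trip = 76 blocks.

Base-L-B-N-U-W-Base: 15+13+17+13+7+17 = 82
Base-L-B-N-W-U-Base: 15+13+17+6+7+24 = 82
Base-L-B-U-N-W-Base: 15+13+28+13+6+17 = 92
Base-L-B-U-W-N-Base: 15+13+28+7+6+11 = 80
Base-L-B-W-N-U-Base: 15+13+23+6+13+24 = 94
Base-L-B-W-U-N-Base: 15+13+23+7+13+11 = 82
Base-L-N-B-U-W-Base: 15+4+17+28+7+17 = 88
Base-L-N-B-W-U-Base: 15+4+17+23+7+24 = 90
Base-L-N-U-B-W-Base: 15+4+13+28+23+17 = 100
Base-L-N-U-W-B-Base: 15+4+13+7+23+22 = 84
Base-L-N-W-B-U-Base: 15+4+6+23+28+24 = 100
Base-L-N-W-U-B-Base: 15+4+6+7+28+22 = 82
Base-L-U-B-N-W-Base: 15+17+28+17+6+17 = 100
Base-L-U-B-W-N-Base: 15+17+28+23+6+11 = 100
… (46 more)
Base-B-L-N-U-W-Base: 22+13+4+13+7+17 = 76  ← best
The minimum is 76.
One optimal route: Base → B → L → N → U → W → Base (or its reverse).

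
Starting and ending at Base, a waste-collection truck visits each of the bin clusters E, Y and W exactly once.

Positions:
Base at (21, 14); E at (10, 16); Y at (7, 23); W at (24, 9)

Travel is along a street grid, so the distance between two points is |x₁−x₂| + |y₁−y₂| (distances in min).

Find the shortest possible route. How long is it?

62 min — the shortest possible round trip.

With 3 stops there are 3!/2 = 3 distinct round trips (a route and its reverse cost the same).
Base→E→Y→W→Base: 13+10+31+8 = 62
Base→E→W→Y→Base: 13+21+31+23 = 88
Base→Y→E→W→Base: 23+10+21+8 = 62
The minimum is 62.
One optimal route: Base → E → Y → W → Base (or its reverse).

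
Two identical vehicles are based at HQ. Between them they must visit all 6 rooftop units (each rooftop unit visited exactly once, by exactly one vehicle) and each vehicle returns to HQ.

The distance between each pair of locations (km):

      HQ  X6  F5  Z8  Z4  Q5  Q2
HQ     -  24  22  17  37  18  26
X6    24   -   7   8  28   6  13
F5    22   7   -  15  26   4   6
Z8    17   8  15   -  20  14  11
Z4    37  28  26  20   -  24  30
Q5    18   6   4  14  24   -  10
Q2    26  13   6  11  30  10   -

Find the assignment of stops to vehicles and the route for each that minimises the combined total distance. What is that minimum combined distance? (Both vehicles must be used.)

Check every non-empty split of the stops between the two vehicles; for each half take its own optimal tour:
  {X6} + {F5, Z8, Z4, Q5, Q2}: 48 + 95 = 143
  {F5} + {X6, Z8, Z4, Q5, Q2}: 44 + 104 = 148
  {X6, F5} + {Z8, Z4, Q5, Q2}: 53 + 95 = 148
  {Z8} + {X6, F5, Z4, Q5, Q2}: 34 + 104 = 138
  {X6, Z8} + {F5, Z4, Q5, Q2}: 49 + 95 = 144
  {F5, Z8} + {X6, Z4, Q5, Q2}: 54 + 104 = 158
  … (31 splits in total)
  {Z8, Z4} + {X6, F5, Q5, Q2}: 74 + 63 = 137  ← best
Best: vehicle 1 HQ → Z8 → Z4 → HQ = 74; vehicle 2 HQ → Q5 → X6 → F5 → Q2 → HQ = 63; combined 137.

Minimum combined distance: 137 km.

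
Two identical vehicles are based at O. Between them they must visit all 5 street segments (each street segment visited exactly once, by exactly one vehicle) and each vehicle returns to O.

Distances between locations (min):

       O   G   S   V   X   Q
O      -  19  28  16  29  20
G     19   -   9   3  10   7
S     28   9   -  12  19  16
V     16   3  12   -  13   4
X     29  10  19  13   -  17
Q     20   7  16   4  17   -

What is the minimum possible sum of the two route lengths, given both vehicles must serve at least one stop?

Check every non-empty split of the stops between the two vehicles; for each half take its own optimal tour:
  {G} + {S, V, X, Q}: 38 + 84 = 122
  {S} + {G, V, X, Q}: 56 + 66 = 122
  {G, S} + {V, X, Q}: 56 + 66 = 122
  {V} + {G, S, X, Q}: 32 + 84 = 116
  {G, V} + {S, X, Q}: 38 + 84 = 122
  {S, V} + {G, X, Q}: 56 + 66 = 122
  … (15 splits in total)
Best: vehicle 1 O → V → O = 32; vehicle 2 O → G → S → X → Q → O = 84; combined 116.

Minimum combined distance: 116 min.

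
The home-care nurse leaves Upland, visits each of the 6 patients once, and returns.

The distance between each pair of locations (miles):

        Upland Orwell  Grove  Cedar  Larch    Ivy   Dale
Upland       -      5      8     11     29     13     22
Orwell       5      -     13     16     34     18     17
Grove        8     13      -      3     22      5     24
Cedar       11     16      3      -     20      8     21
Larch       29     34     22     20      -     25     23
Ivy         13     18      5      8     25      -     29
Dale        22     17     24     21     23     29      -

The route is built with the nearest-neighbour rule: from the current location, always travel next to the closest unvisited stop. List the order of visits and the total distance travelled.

At Upland the remaining stops are Orwell 5, Grove 8, Cedar 11, Ivy 13, Dale 22, Larch 29; go to Orwell.
At Orwell the remaining stops are Grove 13, Cedar 16, Dale 17, Ivy 18, Larch 34; go to Grove.
At Grove the remaining stops are Cedar 3, Ivy 5, Larch 22, Dale 24; go to Cedar.
At Cedar the remaining stops are Ivy 8, Larch 20, Dale 21; go to Ivy.
At Ivy the remaining stops are Larch 25, Dale 29; go to Larch.
At Larch the remaining stops are Dale 23; go to Dale.
Return Dale→Upland: 22.
Total = 5 + 13 + 3 + 8 + 25 + 23 + 22 = 99.

99 miles along Upland → Orwell → Grove → Cedar → Ivy → Larch → Dale → Upland.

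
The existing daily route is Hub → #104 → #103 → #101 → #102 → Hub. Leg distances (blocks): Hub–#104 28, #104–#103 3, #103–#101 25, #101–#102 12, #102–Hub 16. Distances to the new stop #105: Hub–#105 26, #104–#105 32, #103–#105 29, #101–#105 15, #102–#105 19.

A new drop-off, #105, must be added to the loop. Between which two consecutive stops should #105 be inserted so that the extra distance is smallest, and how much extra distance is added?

Insertion cost between consecutive stops i–j is d(i,#105) + d(#105,j) − d(i,j):
  between Hub and #104: 26 + 32 − 28 = 30
  between #104 and #103: 32 + 29 − 3 = 58
  between #103 and #101: 29 + 15 − 25 = 19
  between #101 and #102: 15 + 19 − 12 = 22
  between #102 and Hub: 19 + 26 − 16 = 29
Cheapest insertion is between #103 and #101, adding 19.
New total = 84 + 19 = 103.

+19 blocks — insert #105 between #103 and #101.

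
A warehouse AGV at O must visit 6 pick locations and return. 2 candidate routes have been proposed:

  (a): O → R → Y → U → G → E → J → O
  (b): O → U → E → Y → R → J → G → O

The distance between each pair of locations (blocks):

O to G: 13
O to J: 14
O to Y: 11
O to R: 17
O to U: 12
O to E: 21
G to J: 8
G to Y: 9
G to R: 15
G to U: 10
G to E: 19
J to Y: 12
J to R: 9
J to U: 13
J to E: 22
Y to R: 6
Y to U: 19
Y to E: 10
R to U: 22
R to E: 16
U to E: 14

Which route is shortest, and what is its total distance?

(a): 17 + 6 + 19 + 10 + 19 + 22 + 14 = 107
(b): 12 + 14 + 10 + 6 + 9 + 8 + 13 = 72

72 blocks — (b) is the shortest.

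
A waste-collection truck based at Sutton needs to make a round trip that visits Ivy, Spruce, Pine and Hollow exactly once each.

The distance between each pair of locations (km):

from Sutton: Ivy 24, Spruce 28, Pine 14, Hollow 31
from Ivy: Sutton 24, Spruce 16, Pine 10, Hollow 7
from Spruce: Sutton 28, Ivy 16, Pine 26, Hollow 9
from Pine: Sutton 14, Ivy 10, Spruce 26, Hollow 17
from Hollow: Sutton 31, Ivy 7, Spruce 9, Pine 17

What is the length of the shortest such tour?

68 km — the shortest possible round trip.

With 4 stops there are 4!/2 = 12 distinct round trips (a route and its reverse cost the same).
Sutton→Ivy→Spruce→Pine→Hollow→Sutton: 24+16+26+17+31 = 114
Sutton→Ivy→Spruce→Hollow→Pine→Sutton: 24+16+9+17+14 = 80
Sutton→Ivy→Pine→Spruce→Hollow→Sutton: 24+10+26+9+31 = 100
Sutton→Ivy→Pine→Hollow→Spruce→Sutton: 24+10+17+9+28 = 88
Sutton→Ivy→Hollow→Spruce→Pine→Sutton: 24+7+9+26+14 = 80
Sutton→Ivy→Hollow→Pine→Spruce→Sutton: 24+7+17+26+28 = 102
Sutton→Spruce→Ivy→Pine→Hollow→Sutton: 28+16+10+17+31 = 102
Sutton→Spruce→Ivy→Hollow→Pine→Sutton: 28+16+7+17+14 = 82
Sutton→Spruce→Pine→Ivy→Hollow→Sutton: 28+26+10+7+31 = 102
Sutton→Spruce→Hollow→Ivy→Pine→Sutton: 28+9+7+10+14 = 68
Sutton→Pine→Ivy→Spruce→Hollow→Sutton: 14+10+16+9+31 = 80
Sutton→Pine→Spruce→Ivy→Hollow→Sutton: 14+26+16+7+31 = 94
The minimum is 68.
One optimal route: Sutton → Spruce → Hollow → Ivy → Pine → Sutton (or its reverse).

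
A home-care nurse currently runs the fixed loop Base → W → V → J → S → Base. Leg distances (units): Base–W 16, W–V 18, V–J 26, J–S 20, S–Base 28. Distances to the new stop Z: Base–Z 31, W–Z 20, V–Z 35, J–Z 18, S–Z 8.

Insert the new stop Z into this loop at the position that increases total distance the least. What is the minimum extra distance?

Insertion cost between consecutive stops i–j is d(i,Z) + d(Z,j) − d(i,j):
  between Base and W: 31 + 20 − 16 = 35
  between W and V: 20 + 35 − 18 = 37
  between V and J: 35 + 18 − 26 = 27
  between J and S: 18 + 8 − 20 = 6
  between S and Base: 8 + 31 − 28 = 11
Cheapest insertion is between J and S, adding 6.
New total = 108 + 6 = 114.

Adding 6 by placing Z on the J–S leg.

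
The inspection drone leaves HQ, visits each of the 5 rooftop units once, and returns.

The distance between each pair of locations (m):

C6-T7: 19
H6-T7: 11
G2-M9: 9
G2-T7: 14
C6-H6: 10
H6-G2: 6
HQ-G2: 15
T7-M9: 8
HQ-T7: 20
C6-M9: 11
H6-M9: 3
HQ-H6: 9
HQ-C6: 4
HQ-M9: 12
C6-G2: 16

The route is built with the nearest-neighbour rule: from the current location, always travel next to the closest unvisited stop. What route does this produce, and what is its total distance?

54 m along HQ → C6 → H6 → M9 → T7 → G2 → HQ.

From HQ: distances to unvisited — C6=4, H6=9, M9=12, G2=15, T7=20. Nearest is C6 (4).
From C6: distances to unvisited — H6=10, M9=11, G2=16, T7=19. Nearest is H6 (10).
From H6: distances to unvisited — M9=3, G2=6, T7=11. Nearest is M9 (3).
From M9: distances to unvisited — T7=8, G2=9. Nearest is T7 (8).
From T7: distances to unvisited — G2=14. Nearest is G2 (14).
Return G2→HQ: 15.
Total = 4 + 10 + 3 + 8 + 14 + 15 = 54.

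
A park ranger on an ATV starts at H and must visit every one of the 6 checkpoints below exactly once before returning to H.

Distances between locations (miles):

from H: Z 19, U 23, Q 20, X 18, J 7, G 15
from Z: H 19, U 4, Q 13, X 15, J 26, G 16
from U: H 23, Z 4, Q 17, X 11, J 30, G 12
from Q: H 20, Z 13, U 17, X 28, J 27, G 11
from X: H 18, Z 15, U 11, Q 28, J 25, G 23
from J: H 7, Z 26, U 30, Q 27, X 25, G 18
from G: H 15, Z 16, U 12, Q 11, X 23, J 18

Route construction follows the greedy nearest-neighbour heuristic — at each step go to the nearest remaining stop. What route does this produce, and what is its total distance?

From H: distances to unvisited — J=7, G=15, X=18, Z=19, Q=20, U=23. Nearest is J (7).
From J: distances to unvisited — G=18, X=25, Z=26, Q=27, U=30. Nearest is G (18).
From G: distances to unvisited — Q=11, U=12, Z=16, X=23. Nearest is Q (11).
From Q: distances to unvisited — Z=13, U=17, X=28. Nearest is Z (13).
From Z: distances to unvisited — U=4, X=15. Nearest is U (4).
From U: distances to unvisited — X=11. Nearest is X (11).
Return X→H: 18.
Total = 7 + 18 + 11 + 13 + 4 + 11 + 18 = 82.

Nearest-neighbour total = 82 miles; route H → J → G → Q → Z → U → X → H.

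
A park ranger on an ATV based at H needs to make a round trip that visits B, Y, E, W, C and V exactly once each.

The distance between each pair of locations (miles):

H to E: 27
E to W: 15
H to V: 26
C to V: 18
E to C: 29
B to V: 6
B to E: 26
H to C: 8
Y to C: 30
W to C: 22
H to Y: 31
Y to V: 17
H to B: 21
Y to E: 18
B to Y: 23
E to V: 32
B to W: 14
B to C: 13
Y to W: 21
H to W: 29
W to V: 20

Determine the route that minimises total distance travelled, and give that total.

H→B→Y→E→W→C→V→H: 21+23+18+15+22+18+26 = 143
H→B→Y→E→W→V→C→H: 21+23+18+15+20+18+8 = 123
H→B→Y→E→C→W→V→H: 21+23+18+29+22+20+26 = 159
H→B→Y→E→C→V→W→H: 21+23+18+29+18+20+29 = 158
H→B→Y→E→V→W→C→H: 21+23+18+32+20+22+8 = 144
H→B→Y→E→V→C→W→H: 21+23+18+32+18+22+29 = 163
H→B→Y→W→E→C→V→H: 21+23+21+15+29+18+26 = 153
H→B→Y→W→E→V→C→H: 21+23+21+15+32+18+8 = 138
… (352 more)
H→W→E→Y→V→B→C→H: 29+15+18+17+6+13+8 = 106  ← best
The minimum is 106.
One optimal route: H → W → E → Y → V → B → C → H (or its reverse).

Shortest round trip = 106 miles.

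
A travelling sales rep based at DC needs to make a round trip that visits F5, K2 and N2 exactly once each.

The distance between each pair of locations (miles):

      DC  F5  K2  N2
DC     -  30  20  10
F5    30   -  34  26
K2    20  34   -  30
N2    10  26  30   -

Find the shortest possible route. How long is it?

Minimum total distance: 90 miles.

There are 3 distinct closed tours to check (reversals are equivalent).
DC → F5 → K2 → N2 → DC: 30+34+30+10 = 104
DC → F5 → N2 → K2 → DC: 30+26+30+20 = 106
DC → K2 → F5 → N2 → DC: 20+34+26+10 = 90
The minimum is 90.
One optimal route: DC → K2 → F5 → N2 → DC (or its reverse).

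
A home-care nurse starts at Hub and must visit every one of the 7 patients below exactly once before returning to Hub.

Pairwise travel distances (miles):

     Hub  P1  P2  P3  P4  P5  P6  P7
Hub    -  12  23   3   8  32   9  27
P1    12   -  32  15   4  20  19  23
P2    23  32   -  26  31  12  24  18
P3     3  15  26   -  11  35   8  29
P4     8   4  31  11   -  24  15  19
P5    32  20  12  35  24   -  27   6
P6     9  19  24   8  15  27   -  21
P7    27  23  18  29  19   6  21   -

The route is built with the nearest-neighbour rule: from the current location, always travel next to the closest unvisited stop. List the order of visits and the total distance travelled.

Total distance 97 miles via the nearest-neighbour route Hub → P3 → P6 → P4 → P1 → P5 → P7 → P2 → Hub.

Hub → [P3:3 / P4:8 / P6:9 / P1:12 / P2:23 / P7:27 / P5:32] → P3 (3)
P3 → [P6:8 / P4:11 / P1:15 / P2:26 / P7:29 / P5:35] → P6 (8)
P6 → [P4:15 / P1:19 / P7:21 / P2:24 / P5:27] → P4 (15)
P4 → [P1:4 / P7:19 / P5:24 / P2:31] → P1 (4)
P1 → [P5:20 / P7:23 / P2:32] → P5 (20)
P5 → [P7:6 / P2:12] → P7 (6)
P7 → [P2:18] → P2 (18)
Return P2→Hub: 23.
Total = 3 + 8 + 15 + 4 + 20 + 6 + 18 + 23 = 97.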